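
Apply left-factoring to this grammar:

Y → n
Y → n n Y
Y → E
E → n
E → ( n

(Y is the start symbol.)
Left-factoring transforms A → αβ₁ | αβ₂ into A → αA' and A' → β₁ | β₂
(α is the longest common prefix among the alternatives). Repeat until
no nonterminal has two alternatives with a common prefix.

Round 1: Y has alternatives sharing prefix 'n'. Introduce Y': Y → n Y'
  Add: Y' → ε
  Add: Y' → n Y

No remaining common prefixes — done.

Resulting grammar:
Y → n Y'
Y' → ε
Y' → n Y
Y → E
E → n
E → ( n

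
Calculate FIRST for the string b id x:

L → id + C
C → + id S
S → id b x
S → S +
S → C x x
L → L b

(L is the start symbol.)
To compute FIRST(b id x), process the symbols left to right:
Symbol b is a terminal. Add 'b' and stop.
FIRST(b id x) = { 'b' }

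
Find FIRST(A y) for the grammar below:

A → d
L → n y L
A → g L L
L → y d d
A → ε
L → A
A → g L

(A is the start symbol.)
FIRST sets of the non-terminals involved (from the grammar, by fixed-point iteration):
  FIRST(A) = { 'd', 'g', ε }

To compute FIRST(A y), process the symbols left to right:
Symbol A is a non-terminal. Add FIRST(A) \ {ε} = { 'd', 'g' }
A is nullable (ε ∈ FIRST(A)), continue to the next symbol.
Symbol y is a terminal. Add 'y' and stop.
FIRST(A y) = { 'd', 'g', 'y' }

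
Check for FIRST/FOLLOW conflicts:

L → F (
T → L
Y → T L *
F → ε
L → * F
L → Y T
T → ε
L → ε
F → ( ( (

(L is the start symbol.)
A FIRST/FOLLOW conflict occurs when a non-terminal N has a nullable alternative N → β (β ⇒* ε) and another alternative N → α with FIRST(α) ∩ FOLLOW(N) ≠ ∅: on such a lookahead the parser cannot decide between expanding α and letting N vanish via β.

Nullable non-terminals: F, L, T.
FIRST sets used below: FIRST(F) = { '(', ε }, FIRST(Y) = { '(', '*' }, FIRST(L) = { '(', '*', ε }

F: nullable alternative(s) F → ε; FOLLOW(F) = { $, '(', '*' }
  F → ε: FIRST \ {ε} = { } — this is the only nullable alternative, skip
  F → ( ( (: FIRST \ {ε} = { '(' } — overlaps FOLLOW(F) on { '(' }: CONFLICT

L: nullable alternative(s) L → ε; FOLLOW(L) = { $, '(', '*' }
  L → F (: FIRST \ {ε} = { '(' } — overlaps FOLLOW(L) on { '(' }: CONFLICT
  L → * F: FIRST \ {ε} = { '*' } — overlaps FOLLOW(L) on { '*' }: CONFLICT
  L → Y T: FIRST \ {ε} = { '(', '*' } — overlaps FOLLOW(L) on { '(', '*' }: CONFLICT
  L → ε: FIRST \ {ε} = { } — this is the only nullable alternative, skip

T: nullable alternative(s) T → L, T → ε; FOLLOW(T) = { $, '(', '*' }
  T → L: FIRST \ {ε} = { '(', '*' } — overlaps FOLLOW(T) on { '(', '*' }: CONFLICT
  T → ε: FIRST \ {ε} = { } — disjoint from FOLLOW(T)

Y has no nullable alternative, so no FIRST/FOLLOW check is needed there.

So the grammar has 5 FIRST/FOLLOW conflicts (marked CONFLICT above).

Answer: Yes. L → F '(' with FOLLOW(L) on { '(' }; L → '*' F with FOLLOW(L) on { '*' }; L → Y T with FOLLOW(L) on { '(', '*' }; T → L with FOLLOW(T) on { '(', '*' }; F → '(' '(' '(' with FOLLOW(F) on { '(' }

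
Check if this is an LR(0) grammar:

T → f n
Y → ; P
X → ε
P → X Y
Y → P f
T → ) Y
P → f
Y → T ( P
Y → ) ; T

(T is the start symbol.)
A grammar is LR(0) if no state in the canonical LR(0) collection has:
  - both a shift item (dot before a terminal) and a complete item (shift-reduce conflict), or
  - two or more complete items (reduce-reduce conflict; the accept item [T' → T .] counts as a complete item here).

Augment with T' → T and build the canonical LR(0) collection (I0 = CLOSURE({[T' → . T]}), then GOTO on every symbol after a dot until no new states appear). It has 20 states:
  I0: { [T → . ) Y], [T → . f n], [T' → . T] }  — shift
  I1: { [P → . X Y], [P → . f], [T → ) . Y], [T → . ) Y], [T → . f n], [X → .], [Y → . ) ; T], [Y → . ; P], [Y → . P f], [Y → . T ( P] }  — shift, reduce
  I2: { [T' → T .] }  — accept
  I3: { [T → f . n] }  — shift
  I4: { [T → f n .] }  — reduce
  I5: { [P → . X Y], [P → . f], [T → ) . Y], [T → . ) Y], [T → . f n], [X → .], [Y → ) . ; T], [Y → . ) ; T], [Y → . ; P], [Y → . P f], [Y → . T ( P] }  — shift, reduce
  I6: { [P → . X Y], [P → . f], [X → .], [Y → ; . P] }  — shift, reduce
  I7: { [Y → P . f] }  — shift
  I8: { [Y → T . ( P] }  — shift
  I9: { [P → . X Y], [P → . f], [P → X . Y], [T → . ) Y], [T → . f n], [X → .], [Y → . ) ; T], [Y → . ; P], [Y → . P f], [Y → . T ( P] }  — shift, reduce
  I10: { [T → ) Y .] }  — reduce
  I11: { [P → f .], [T → f . n] }  — shift, reduce
  I12: { [P → X Y .] }  — reduce
  I13: { [P → . X Y], [P → . f], [X → .], [Y → T ( . P] }  — shift, reduce
  I14: { [Y → T ( P .] }  — reduce
  I15: { [P → f .] }  — reduce
  I16: { [Y → P f .] }  — reduce
  I17: { [Y → ; P .] }  — reduce
  I18: { [P → . X Y], [P → . f], [T → . ) Y], [T → . f n], [X → .], [Y → ) ; . T], [Y → ; . P] }  — shift, reduce
  I19: { [Y → ) ; T .] }  — reduce

Conflict in state I1:
  Shift-reduce conflict between [X → .] and [P → . f]
So the grammar is NOT LR(0).

Answer: No. Shift-reduce conflict between [X → .] and [P → . f]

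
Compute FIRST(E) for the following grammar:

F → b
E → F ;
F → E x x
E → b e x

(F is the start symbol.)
FIRST sets of the other non-terminals involved (by the same procedure, iterated to a fixed point):
  FIRST(F) = { 'b' }

From E → F ;:
  - F is a non-terminal: add FIRST(F) \ {ε} = { 'b' }
    F is not nullable, so stop
From E → b e x:
  - b is a terminal: add 'b' and stop

Collecting: FIRST(E) = { 'b' }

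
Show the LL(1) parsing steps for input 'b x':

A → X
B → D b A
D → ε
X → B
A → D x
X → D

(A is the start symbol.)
LL(1) parsing maintains a stack (initially the start symbol over $) and the input. At each step: if the stack top is a terminal, match it against the current input token; if it is a non-terminal N, replace it with the RHS of M[N, lookahead] (the unique production whose predict set contains the lookahead).

Stack is shown with the top on the left.

Stack    Input  Action
----------------------
A $      b x $  output A → X
X $      b x $  output X → B
B $      b x $  output B → D b A
D b A $  b x $  output D → ε
b A $    b x $  match 'b'
A $      x $    output A → D x
D x $    x $    output D → ε
x $      x $    match 'x'
$        $      accept

The string is accepted.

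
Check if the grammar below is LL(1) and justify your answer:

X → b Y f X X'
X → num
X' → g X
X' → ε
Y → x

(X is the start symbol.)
No. Predict set conflict for X': { 'g' }

A grammar is LL(1) if for each non-terminal N with multiple productions, the predict sets of those productions are pairwise disjoint, where PREDICT(N → α) = (FIRST(α) \ {ε}) ∪ (FOLLOW(N) if α ⇒* ε).

Relevant sets:
  FOLLOW(X') = { $, 'g' }

For X:
  PREDICT(X → b Y f X X') = { 'b' }
  PREDICT(X → num) = { 'num' }
For X':
  PREDICT(X' → g X) = { 'g' }
  PREDICT(X' → ε) = { $, 'g' }
Y has a single production, so nothing to check there.

Conflict found: Predict set conflict for X': { 'g' }
The grammar is NOT LL(1).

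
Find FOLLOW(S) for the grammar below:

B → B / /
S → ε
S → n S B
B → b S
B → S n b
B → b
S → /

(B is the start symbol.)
{ $, '/', 'b', 'n' }

To compute FOLLOW(S), find every occurrence of S on a right-hand side N → α S β: add FIRST(β) \ {ε}, and if β is empty or nullable also add FOLLOW(N). Iterate to a fixed point.

In S → n S B: S is followed by B, add FIRST(B) \ {ε} = { '/', 'b', 'n' }
In B → b S: S is at the end, add FOLLOW(B)
In B → S n b: S is followed by n b, add FIRST(n b) \ {ε} = { 'n' }

The FOLLOW sets referred to above (computed the same way, to a fixed point):
  FOLLOW(B) = { $, '/', 'b', 'n' }

Taking the union: FOLLOW(S) = { $, '/', 'b', 'n' }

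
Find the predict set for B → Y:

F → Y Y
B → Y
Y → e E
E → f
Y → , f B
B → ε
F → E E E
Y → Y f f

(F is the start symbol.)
PREDICT(B → Y) = (FIRST(RHS) \ {ε}) ∪ (FOLLOW(B) if ε ∈ FIRST(RHS), i.e. RHS ⇒* ε)
FIRST(Y) = { ',', 'e' }
FIRST(Y) = { ',', 'e' }
ε ∉ FIRST(Y), so FOLLOW(B) is not added.
PREDICT(B → Y) = { ',', 'e' }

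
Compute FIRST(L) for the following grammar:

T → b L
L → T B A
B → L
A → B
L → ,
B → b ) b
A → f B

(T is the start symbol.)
To compute FIRST(L), examine every production with L on the left-hand side, reading each right-hand side left to right until a non-nullable symbol is reached.

FIRST sets of the other non-terminals involved (by the same procedure, iterated to a fixed point):
  FIRST(T) = { 'b' }

From L → T B A:
  - T is a non-terminal: add FIRST(T) \ {ε} = { 'b' }
    T is not nullable, so stop
From L → ,:
  - ',' is a terminal: add ',' and stop

Collecting: FIRST(L) = { ',', 'b' }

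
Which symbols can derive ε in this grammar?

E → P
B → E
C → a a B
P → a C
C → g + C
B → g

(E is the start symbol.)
None

A non-terminal is nullable if it can derive ε (the empty string): either it has an ε-production, or it has a production whose right-hand side consists entirely of nullable non-terminals.

There are no ε-productions, so no non-terminal can derive ε.
No non-terminals are nullable.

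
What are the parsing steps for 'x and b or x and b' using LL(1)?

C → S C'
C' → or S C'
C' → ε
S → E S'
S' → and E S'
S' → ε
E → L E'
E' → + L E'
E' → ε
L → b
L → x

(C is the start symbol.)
Stack is shown with the top on the left.

Stack          Input                 Action
-------------------------------------------
C $            x and b or x and b $  output C → S C'
S C' $         x and b or x and b $  output S → E S'
E S' C' $      x and b or x and b $  output E → L E'
L E' S' C' $   x and b or x and b $  output L → x
x E' S' C' $   x and b or x and b $  match 'x'
E' S' C' $     and b or x and b $    output E' → ε
S' C' $        and b or x and b $    output S' → and E S'
and E S' C' $  and b or x and b $    match 'and'
E S' C' $      b or x and b $        output E → L E'
L E' S' C' $   b or x and b $        output L → b
b E' S' C' $   b or x and b $        match 'b'
E' S' C' $     or x and b $          output E' → ε
S' C' $        or x and b $          output S' → ε
C' $           or x and b $          output C' → or S C'
or S C' $      or x and b $          match 'or'
S C' $         x and b $             output S → E S'
E S' C' $      x and b $             output E → L E'
L E' S' C' $   x and b $             output L → x
x E' S' C' $   x and b $             match 'x'
E' S' C' $     and b $               output E' → ε
S' C' $        and b $               output S' → and E S'
and E S' C' $  and b $               match 'and'
E S' C' $      b $                   output E → L E'
L E' S' C' $   b $                   output L → b
b E' S' C' $   b $                   match 'b'
E' S' C' $     $                     output E' → ε
S' C' $        $                     output S' → ε
C' $           $                     output C' → ε
$              $                     accept

The string is accepted.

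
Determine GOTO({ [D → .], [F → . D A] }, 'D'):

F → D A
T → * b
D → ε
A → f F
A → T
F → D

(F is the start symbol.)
GOTO(I, 'D') = CLOSURE({ [A → αX.β] : [A → α.Xβ] ∈ I, X = 'D' })

Items with dot before 'D', with the dot advanced:
  [F → . D A] → [F → D . A]
Closure of the advanced items:
  [F → D . A] has the dot before A: add [A → . f F], [A → . T]
  [A → . T] has the dot before T: add [T → . * b]

GOTO = { [A → . T], [A → . f F], [F → D . A], [T → . * b] }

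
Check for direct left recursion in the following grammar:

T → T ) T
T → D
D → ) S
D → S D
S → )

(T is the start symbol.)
Direct left recursion occurs when N → N α for some non-terminal N (the right-hand side begins with the left-hand side itself).

T → T ) T: LEFT RECURSIVE (starts with T)
T → D: starts with D
D → ) S: starts with ')'
D → S D: starts with S
S → ): starts with ')'

The grammar has direct left recursion on: T.

Answer: Yes, T is left-recursive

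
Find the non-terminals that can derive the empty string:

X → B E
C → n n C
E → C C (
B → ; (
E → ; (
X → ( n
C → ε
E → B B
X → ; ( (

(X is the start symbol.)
A non-terminal is nullable if it can derive ε (the empty string): either it has an ε-production, or it has a production whose right-hand side consists entirely of nullable non-terminals.

ε-productions: C → ε
So C is immediately nullable.
No further non-terminal can be added: every production for the remaining non-terminals contains a terminal or a non-nullable non-terminal.
Nullable = { 'C' }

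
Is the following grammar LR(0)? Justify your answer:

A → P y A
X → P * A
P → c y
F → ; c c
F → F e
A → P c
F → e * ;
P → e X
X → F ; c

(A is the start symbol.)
Augment with A' → A and build the canonical LR(0) collection (I0 = CLOSURE({[A' → . A]}), then GOTO on every symbol after a dot until no new states appear). It has 23 states:
  I0: { [A → . P c], [A → . P y A], [A' → . A], [P → . c y], [P → . e X] }  — shift
  I1: { [A' → A .] }  — accept
  I2: { [A → P . c], [A → P . y A] }  — shift
  I3: { [P → c . y] }  — shift
  I4: { [F → . ; c c], [F → . F e], [F → . e * ;], [P → . c y], [P → . e X], [P → e . X], [X → . F ; c], [X → . P * A] }  — shift
  I5: { [F → ; . c c] }  — shift
  I6: { [F → F . e], [X → F . ; c] }  — shift
  I7: { [X → P . * A] }  — shift
  I8: { [P → e X .] }  — reduce
  I9: { [F → . ; c c], [F → . F e], [F → . e * ;], [F → e . * ;], [P → . c y], [P → . e X], [P → e . X], [X → . F ; c], [X → . P * A] }  — shift
  I10: { [F → e * . ;] }  — shift
  I11: { [F → e * ; .] }  — reduce
  I12: { [A → . P c], [A → . P y A], [P → . c y], [P → . e X], [X → P * . A] }  — shift
  I13: { [X → P * A .] }  — reduce
  I14: { [X → F ; . c] }  — shift
  I15: { [F → F e .] }  — reduce
  I16: { [X → F ; c .] }  — reduce
  I17: { [F → ; c . c] }  — shift
  I18: { [F → ; c c .] }  — reduce
  I19: { [P → c y .] }  — reduce
  I20: { [A → P c .] }  — reduce
  I21: { [A → . P c], [A → . P y A], [A → P y . A], [P → . c y], [P → . e X] }  — shift
  I22: { [A → P y A .] }  — reduce

Every state is either a pure shift/goto state or contains exactly one complete item and nothing to shift — no conflicts. The grammar is LR(0).

Answer: Yes, the grammar is LR(0)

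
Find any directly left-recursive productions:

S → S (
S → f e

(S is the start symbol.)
Yes, S is left-recursive

Direct left recursion occurs when N → N α for some non-terminal N (the right-hand side begins with the left-hand side itself).

S → S (: LEFT RECURSIVE (starts with S)
S → f e: starts with f

The grammar has direct left recursion on: S.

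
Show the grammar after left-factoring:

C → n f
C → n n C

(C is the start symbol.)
C → n C'
C' → f
C' → n C

Left-factoring transforms A → αβ₁ | αβ₂ into A → αA' and A' → β₁ | β₂
(α is the longest common prefix among the alternatives). Repeat until
no nonterminal has two alternatives with a common prefix.

Round 1: C has alternatives sharing prefix 'n'. Introduce C': C → n C'
  Add: C' → f
  Add: C' → n C

No remaining common prefixes — done.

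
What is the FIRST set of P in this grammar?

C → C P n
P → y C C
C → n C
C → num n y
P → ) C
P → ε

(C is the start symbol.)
{ ')', 'y', ε }

From P → y C C:
  - y is a terminal: add 'y' and stop
From P → ) C:
  - ')' is a terminal: add ')' and stop
From P → ε:
  - ε-production, so ε ∈ FIRST(P)

Collecting: FIRST(P) = { ')', 'y', ε }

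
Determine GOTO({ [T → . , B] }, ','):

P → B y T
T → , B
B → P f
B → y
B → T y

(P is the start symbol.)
GOTO(I, ',') = CLOSURE({ [A → αX.β] : [A → α.Xβ] ∈ I, X = ',' })

Items with dot before ',', with the dot advanced:
  [T → . , B] → [T → , . B]
Closure of the advanced items:
  [T → , . B] has the dot before B: add [B → . P f], [B → . y], [B → . T y]
  [B → . P f] has the dot before P: add [P → . B y T]
  [B → . T y] has the dot before T: add [T → . , B]

GOTO = { [B → . P f], [B → . T y], [B → . y], [P → . B y T], [T → , . B], [T → . , B] }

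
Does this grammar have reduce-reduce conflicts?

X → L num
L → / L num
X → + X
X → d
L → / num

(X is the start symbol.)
A reduce-reduce conflict occurs when an LR(0) state has two complete items [A → α .] and [B → β .] — both call for a reduction, and with no lookahead the parser cannot choose between them.

Augment with X' → X and build the canonical LR(0) collection (I0 = CLOSURE({[X' → . X]}), then GOTO on every symbol after a dot until no new states appear). It has 11 states:
  I0: { [L → . / L num], [L → . / num], [X → . + X], [X → . L num], [X → . d], [X' → . X] }  — shift
  I1: { [L → . / L num], [L → . / num], [X → + . X], [X → . + X], [X → . L num], [X → . d] }  — shift
  I2: { [L → . / L num], [L → . / num], [L → / . L num], [L → / . num] }  — shift
  I3: { [X → L . num] }  — shift
  I4: { [X' → X .] }  — accept
  I5: { [X → d .] }  — reduce
  I6: { [X → L num .] }  — reduce
  I7: { [L → / L . num] }  — shift
  I8: { [L → / num .] }  — reduce
  I9: { [L → / L num .] }  — reduce
  I10: { [X → + X .] }  — reduce

No state contains more than one complete item.

Answer: No reduce-reduce conflicts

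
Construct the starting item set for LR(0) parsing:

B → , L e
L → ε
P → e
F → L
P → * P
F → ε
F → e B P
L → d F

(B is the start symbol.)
First, augment the grammar with B' → B
I₀ = CLOSURE({ [B' → . B] }):
  [B' → . B] has the dot before B: add [B → . , L e]
No further items can be added.

I₀ = { [B → . , L e], [B' → . B] }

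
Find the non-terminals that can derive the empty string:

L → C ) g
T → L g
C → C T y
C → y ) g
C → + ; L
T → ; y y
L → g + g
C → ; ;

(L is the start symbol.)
None

There are no ε-productions, so no non-terminal can derive ε.
No non-terminals are nullable.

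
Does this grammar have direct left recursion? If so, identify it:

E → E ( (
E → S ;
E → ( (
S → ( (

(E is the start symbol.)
E → E ( (: LEFT RECURSIVE (starts with E)
E → S ;: starts with S
E → ( (: starts with '('
S → ( (: starts with '('

The grammar has direct left recursion on: E.

Answer: Yes, E is left-recursive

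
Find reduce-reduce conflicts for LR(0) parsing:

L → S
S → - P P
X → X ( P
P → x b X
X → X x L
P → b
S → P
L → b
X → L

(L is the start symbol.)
Yes — I5: [L → b .] vs [P → b .]

A reduce-reduce conflict occurs when an LR(0) state has two complete items [A → α .] and [B → β .] — both call for a reduction, and with no lookahead the parser cannot choose between them.

Augment with L' → L and build the canonical LR(0) collection (I0 = CLOSURE({[L' → . L]}), then GOTO on every symbol after a dot until no new states appear). It has 17 states:
  I0: { [L → . S], [L → . b], [L' → . L], [P → . b], [P → . x b X], [S → . - P P], [S → . P] }  — shift
  I1: { [P → . b], [P → . x b X], [S → - . P P] }  — shift
  I2: { [L' → L .] }  — accept
  I3: { [S → P .] }  — reduce
  I4: { [L → S .] }  — reduce
  I5: { [L → b .], [P → b .] }  — 2 reduces
  I6: { [P → x . b X] }  — shift
  I7: { [L → . S], [L → . b], [P → . b], [P → . x b X], [P → x b . X], [S → . - P P], [S → . P], [X → . L], [X → . X ( P], [X → . X x L] }  — shift
  I8: { [X → L .] }  — reduce
  I9: { [P → x b X .], [X → X . ( P], [X → X . x L] }  — shift, reduce
  I10: { [P → . b], [P → . x b X], [X → X ( . P] }  — shift
  I11: { [L → . S], [L → . b], [P → . b], [P → . x b X], [S → . - P P], [S → . P], [X → X x . L] }  — shift
  I12: { [X → X x L .] }  — reduce
  I13: { [X → X ( P .] }  — reduce
  I14: { [P → b .] }  — reduce
  I15: { [P → . b], [P → . x b X], [S → - P . P] }  — shift
  I16: { [S → - P P .] }  — reduce

I5 contains complete items [L → b .], [P → b .] — reduce-reduce conflict.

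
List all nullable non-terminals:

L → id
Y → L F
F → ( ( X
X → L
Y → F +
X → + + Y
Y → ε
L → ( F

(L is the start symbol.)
ε-productions: Y → ε
So Y is immediately nullable.
No further non-terminal can be added: every production for the remaining non-terminals contains a terminal or a non-nullable non-terminal.
Nullable = { 'Y' }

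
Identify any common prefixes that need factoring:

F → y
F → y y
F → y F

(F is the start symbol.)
Left-factoring is needed when two productions for the same non-terminal
share a common prefix on the right-hand side.

Productions for F:
  F → y
  F → y y
  F → y F

Found common prefix 'y' in productions for F

Answer: Yes, F has productions with common prefix 'y'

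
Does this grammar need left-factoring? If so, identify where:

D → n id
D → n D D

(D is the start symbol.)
Left-factoring is needed when two productions for the same non-terminal
share a common prefix on the right-hand side.

Productions for D:
  D → n id
  D → n D D

Found common prefix 'n' in productions for D

Answer: Yes, D has productions with common prefix 'n'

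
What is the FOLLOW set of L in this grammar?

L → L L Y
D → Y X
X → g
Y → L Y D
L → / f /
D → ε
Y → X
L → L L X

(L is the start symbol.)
To compute FOLLOW(L), find every occurrence of L on a right-hand side N → α L β: add FIRST(β) \ {ε}, and if β is empty or nullable also add FOLLOW(N). Iterate to a fixed point.

L is the start symbol, so $ ∈ FOLLOW(L).
In L → L L Y: L is followed by L Y, add FIRST(L Y) \ {ε} = { '/' }
In L → L L Y: L is followed by Y, add FIRST(Y) \ {ε} = { '/', 'g' }
In Y → L Y D: L is followed by Y D, add FIRST(Y D) \ {ε} = { '/', 'g' }
In L → L L X: L is followed by L X, add FIRST(L X) \ {ε} = { '/' }
In L → L L X: L is followed by X, add FIRST(X) \ {ε} = { 'g' }

Taking the union: FOLLOW(L) = { $, '/', 'g' }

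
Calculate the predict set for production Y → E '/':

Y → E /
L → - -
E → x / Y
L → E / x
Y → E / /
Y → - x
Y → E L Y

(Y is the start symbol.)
{ 'x' }

PREDICT(Y → E '/') = (FIRST(RHS) \ {ε}) ∪ (FOLLOW(Y) if ε ∈ FIRST(RHS), i.e. RHS ⇒* ε)
FIRST(E) = { 'x' }
FIRST(E '/') = { 'x' }
ε ∉ FIRST(E '/'), so FOLLOW(Y) is not added.
PREDICT(Y → E '/') = { 'x' }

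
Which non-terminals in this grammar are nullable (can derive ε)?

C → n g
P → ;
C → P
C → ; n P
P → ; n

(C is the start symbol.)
None

A non-terminal is nullable if it can derive ε (the empty string): either it has an ε-production, or it has a production whose right-hand side consists entirely of nullable non-terminals.

There are no ε-productions, so no non-terminal can derive ε.
No non-terminals are nullable.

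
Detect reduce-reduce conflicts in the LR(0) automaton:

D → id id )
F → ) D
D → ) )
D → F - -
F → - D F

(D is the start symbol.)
No reduce-reduce conflicts

A reduce-reduce conflict occurs when an LR(0) state has two complete items [A → α .] and [B → β .] — both call for a reduction, and with no lookahead the parser cannot choose between them.

Augment with D' → D and build the canonical LR(0) collection (I0 = CLOSURE({[D' → . D]}), then GOTO on every symbol after a dot until no new states appear). It has 15 states:
  I0: { [D → . ) )], [D → . F - -], [D → . id id )], [D' → . D], [F → . ) D], [F → . - D F] }  — shift
  I1: { [D → ) . )], [D → . ) )], [D → . F - -], [D → . id id )], [F → ) . D], [F → . ) D], [F → . - D F] }  — shift
  I2: { [D → . ) )], [D → . F - -], [D → . id id )], [F → - . D F], [F → . ) D], [F → . - D F] }  — shift
  I3: { [D' → D .] }  — accept
  I4: { [D → F . - -] }  — shift
  I5: { [D → id . id )] }  — shift
  I6: { [D → id id . )] }  — shift
  I7: { [D → id id ) .] }  — reduce
  I8: { [D → F - . -] }  — shift
  I9: { [D → F - - .] }  — reduce
  I10: { [F → - D . F], [F → . ) D], [F → . - D F] }  — shift
  I11: { [D → . ) )], [D → . F - -], [D → . id id )], [F → ) . D], [F → . ) D], [F → . - D F] }  — shift
  I12: { [F → - D F .] }  — reduce
  I13: { [F → ) D .] }  — reduce
  I14: { [D → ) ) .], [D → ) . )], [D → . ) )], [D → . F - -], [D → . id id )], [F → ) . D], [F → . ) D], [F → . - D F] }  — shift, reduce

No state contains more than one complete item.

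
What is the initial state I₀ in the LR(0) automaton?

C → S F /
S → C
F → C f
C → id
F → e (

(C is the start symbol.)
First, augment the grammar with C' → C
I₀ = CLOSURE({ [C' → . C] }):
  [C' → . C] has the dot before C: add [C → . S F /], [C → . id]
  [C → . S F /] has the dot before S: add [S → . C]
No further items can be added.

I₀ = { [C → . S F /], [C → . id], [C' → . C], [S → . C] }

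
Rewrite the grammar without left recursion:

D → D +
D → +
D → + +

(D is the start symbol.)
D → + D'
D → + + D'
D' → + D'
D' → ε

D is directly left-recursive. The standard transformation for
  A → A α₁ | ... | A α_m | β₁ | ... | β_n
is
  A  → β₁ A' | ... | β_n A'
  A' → α₁ A' | ... | α_m A' | ε

D → + becomes D → + D'
D → + + becomes D → + + D'
D → D + becomes D' → + D'
Add D' → ε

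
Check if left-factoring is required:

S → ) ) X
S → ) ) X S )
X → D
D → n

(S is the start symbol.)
Yes, S has productions with common prefix ') ) X'

Left-factoring is needed when two productions for the same non-terminal
share a common prefix on the right-hand side.

Productions for S:
  S → ) ) X
  S → ) ) X S )

Found common prefix ') ) X' in productions for S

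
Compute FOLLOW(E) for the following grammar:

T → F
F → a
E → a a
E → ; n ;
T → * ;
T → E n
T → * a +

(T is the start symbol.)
{ 'n' }

To compute FOLLOW(E), find every occurrence of E on a right-hand side N → α E β: add FIRST(β) \ {ε}, and if β is empty or nullable also add FOLLOW(N). Iterate to a fixed point.

In T → E n: E is followed by n, add FIRST(n) \ {ε} = { 'n' }

Taking the union: FOLLOW(E) = { 'n' }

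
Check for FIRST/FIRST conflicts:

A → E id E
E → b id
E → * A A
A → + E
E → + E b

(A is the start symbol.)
FIRST sets of the non-terminals at (or reachable through a nullable prefix from) the front of some alternative:
  FIRST(E) = { '*', '+', 'b' }

Productions for A:
  A → E id E: FIRST = { '*', '+', 'b' }
  A → + E: FIRST = { '+' }
Productions for E:
  E → b id: FIRST = { 'b' }
  E → * A A: FIRST = { '*' }
  E → + E b: FIRST = { '+' }

Conflict for A: A → E id E and A → + E
  Overlap: { '+' }

Answer: Yes. A → E id E / A → '+' E on { '+' }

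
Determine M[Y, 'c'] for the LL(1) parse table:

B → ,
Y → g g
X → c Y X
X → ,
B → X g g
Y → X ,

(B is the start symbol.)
To find M[Y, 'c'], we find productions for Y where 'c' is in the predict set (PREDICT(N → α) = (FIRST(α) \ {ε}) ∪ (FOLLOW(N) if α ⇒* ε)).

Relevant sets:
  FIRST(X) = { ',', 'c' }

Y → g g: PREDICT = { 'g' }
Y → X ,: PREDICT = { ',', 'c' }
  'c' is in predict set, so this production goes in M[Y, 'c']

M[Y, 'c'] = Y → X ,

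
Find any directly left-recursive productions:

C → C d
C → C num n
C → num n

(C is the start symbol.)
C → C d: LEFT RECURSIVE (starts with C)
C → C num n: LEFT RECURSIVE (starts with C)
C → num n: starts with num

The grammar has direct left recursion on: C.

Answer: Yes, C is left-recursive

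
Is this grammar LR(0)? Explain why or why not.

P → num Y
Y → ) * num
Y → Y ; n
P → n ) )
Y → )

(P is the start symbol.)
Augment with P' → P and build the canonical LR(0) collection (I0 = CLOSURE({[P' → . P]}), then GOTO on every symbol after a dot until no new states appear). It has 12 states:
  I0: { [P → . n ) )], [P → . num Y], [P' → . P] }  — shift
  I1: { [P' → P .] }  — accept
  I2: { [P → n . ) )] }  — shift
  I3: { [P → num . Y], [Y → . ) * num], [Y → . )], [Y → . Y ; n] }  — shift
  I4: { [Y → ) . * num], [Y → ) .] }  — shift, reduce
  I5: { [P → num Y .], [Y → Y . ; n] }  — shift, reduce
  I6: { [Y → Y ; . n] }  — shift
  I7: { [Y → Y ; n .] }  — reduce
  I8: { [Y → ) * . num] }  — shift
  I9: { [Y → ) * num .] }  — reduce
  I10: { [P → n ) . )] }  — shift
  I11: { [P → n ) ) .] }  — reduce

Conflict in state I4:
  Shift-reduce conflict between [Y → ) .] and [Y → ) . * num]
So the grammar is NOT LR(0).

Answer: No. Shift-reduce conflict between [Y → ) .] and [Y → ) . * num]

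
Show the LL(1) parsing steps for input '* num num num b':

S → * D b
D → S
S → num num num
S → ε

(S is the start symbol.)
LL(1) parsing maintains a stack (initially the start symbol over $) and the input. At each step: if the stack top is a terminal, match it against the current input token; if it is a non-terminal N, replace it with the RHS of M[N, lookahead] (the unique production whose predict set contains the lookahead).

Stack is shown with the top on the left.

Stack            Input              Action
------------------------------------------
S $              * num num num b $  output S → * D b
* D b $          * num num num b $  match '*'
D b $            num num num b $    output D → S
S b $            num num num b $    output S → num num num
num num num b $  num num num b $    match 'num'
num num b $      num num b $        match 'num'
num b $          num b $            match 'num'
b $              b $                match 'b'
$                $                  accept

The string is accepted.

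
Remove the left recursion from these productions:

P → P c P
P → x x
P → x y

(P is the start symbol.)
P is directly left-recursive. The standard transformation for
  A → A α₁ | ... | A α_m | β₁ | ... | β_n
is
  A  → β₁ A' | ... | β_n A'
  A' → α₁ A' | ... | α_m A' | ε

P → x x becomes P → x x P'
P → x y becomes P → x y P'
P → P c P becomes P' → c P P'
Add P' → ε

Resulting grammar:
P → x x P'
P → x y P'
P' → c P P'
P' → ε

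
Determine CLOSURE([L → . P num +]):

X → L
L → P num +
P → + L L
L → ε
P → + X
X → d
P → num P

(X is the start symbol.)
To compute CLOSURE, for each item [A → α.Bβ] where B is a non-terminal, add [B → .γ] for all productions B → γ; repeat for the newly added items until nothing changes.

Start with: [L → . P num +]
  [L → . P num +] has the dot before P: add [P → . + L L], [P → . + X], [P → . num P]
No further items can be added.

CLOSURE = { [L → . P num +], [P → . + L L], [P → . + X], [P → . num P] }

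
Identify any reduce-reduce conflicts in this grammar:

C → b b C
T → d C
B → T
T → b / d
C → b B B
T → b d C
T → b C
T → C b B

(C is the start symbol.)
A reduce-reduce conflict occurs when an LR(0) state has two complete items [A → α .] and [B → β .] — both call for a reduction, and with no lookahead the parser cannot choose between them.

Augment with C' → C and build the canonical LR(0) collection (I0 = CLOSURE({[C' → . C]}), then GOTO on every symbol after a dot until no new states appear). It has 19 states:
  I0: { [C → . b B B], [C → . b b C], [C' → . C] }  — shift
  I1: { [C' → C .] }  — accept
  I2: { [B → . T], [C → . b B B], [C → . b b C], [C → b . B B], [C → b . b C], [T → . C b B], [T → . b / d], [T → . b C], [T → . b d C], [T → . d C] }  — shift
  I3: { [B → . T], [C → . b B B], [C → . b b C], [C → b B . B], [T → . C b B], [T → . b / d], [T → . b C], [T → . b d C], [T → . d C] }  — shift
  I4: { [T → C . b B] }  — shift
  I5: { [B → T .] }  — reduce
  I6: { [B → . T], [C → . b B B], [C → . b b C], [C → b . B B], [C → b . b C], [C → b b . C], [T → . C b B], [T → . b / d], [T → . b C], [T → . b d C], [T → . d C], [T → b . / d], [T → b . C], [T → b . d C] }  — shift
  I7: { [C → . b B B], [C → . b b C], [T → d . C] }  — shift
  I8: { [T → d C .] }  — reduce
  I9: { [T → b / . d] }  — shift
  I10: { [C → b b C .], [T → C . b B], [T → b C .] }  — shift, 2 reduces
  I11: { [C → . b B B], [C → . b b C], [T → b d . C], [T → d . C] }  — shift
  I12: { [T → b d C .], [T → d C .] }  — 2 reduces
  I13: { [B → . T], [C → . b B B], [C → . b b C], [T → . C b B], [T → . b / d], [T → . b C], [T → . b d C], [T → . d C], [T → C b . B] }  — shift
  I14: { [T → C b B .] }  — reduce
  I15: { [B → . T], [C → . b B B], [C → . b b C], [C → b . B B], [C → b . b C], [T → . C b B], [T → . b / d], [T → . b C], [T → . b d C], [T → . d C], [T → b . / d], [T → b . C], [T → b . d C] }  — shift
  I16: { [T → C . b B], [T → b C .] }  — shift, reduce
  I17: { [T → b / d .] }  — reduce
  I18: { [C → b B B .] }  — reduce

I10 contains complete items [C → b b C .], [T → b C .] — reduce-reduce conflict.
I12 contains complete items [T → b d C .], [T → d C .] — reduce-reduce conflict.

Answer: Yes — I10: [C → b b C .] vs [T → b C .]; I12: [T → b d C .] vs [T → d C .]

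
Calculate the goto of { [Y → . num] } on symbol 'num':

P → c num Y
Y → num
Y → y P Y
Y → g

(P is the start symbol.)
{ [Y → num .] }

GOTO(I, 'num') = CLOSURE({ [A → αX.β] : [A → α.Xβ] ∈ I, X = 'num' })

Items with dot before 'num', with the dot advanced:
  [Y → . num] → [Y → num .]
Closure adds nothing (no advanced item has the dot before a non-terminal).

GOTO = { [Y → num .] }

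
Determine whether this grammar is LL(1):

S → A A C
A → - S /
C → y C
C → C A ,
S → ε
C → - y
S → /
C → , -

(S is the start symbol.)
A grammar is LL(1) if for each non-terminal N with multiple productions, the predict sets of those productions are pairwise disjoint, where PREDICT(N → α) = (FIRST(α) \ {ε}) ∪ (FOLLOW(N) if α ⇒* ε).

Relevant sets:
  FIRST(A) = { '-' }
  FIRST(C) = { ',', '-', 'y' }
  FOLLOW(S) = { $, '/' }

For S:
  PREDICT(S → A A C) = { '-' }
  PREDICT(S → ε) = { $, '/' }
  PREDICT(S → '/') = { '/' }
For C:
  PREDICT(C → y C) = { 'y' }
  PREDICT(C → C A ',') = { ',', '-', 'y' }
  PREDICT(C → '-' y) = { '-' }
  PREDICT(C → ',' '-') = { ',' }
A has a single production, so nothing to check there.

Conflict found: Predict set conflict for S: { '/' }
The grammar is NOT LL(1).

Answer: No. Predict set conflict for S: { '/' }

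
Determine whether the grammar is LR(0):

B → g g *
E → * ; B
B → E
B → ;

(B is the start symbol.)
Yes, the grammar is LR(0)

Augment with B' → B and build the canonical LR(0) collection (I0 = CLOSURE({[B' → . B]}), then GOTO on every symbol after a dot until no new states appear). It has 10 states:
  I0: { [B → . ;], [B → . E], [B → . g g *], [B' → . B], [E → . * ; B] }  — shift
  I1: { [E → * . ; B] }  — shift
  I2: { [B → ; .] }  — reduce
  I3: { [B' → B .] }  — accept
  I4: { [B → E .] }  — reduce
  I5: { [B → g . g *] }  — shift
  I6: { [B → g g . *] }  — shift
  I7: { [B → g g * .] }  — reduce
  I8: { [B → . ;], [B → . E], [B → . g g *], [E → * ; . B], [E → . * ; B] }  — shift
  I9: { [E → * ; B .] }  — reduce

Every state is either a pure shift/goto state or contains exactly one complete item and nothing to shift — no conflicts. The grammar is LR(0).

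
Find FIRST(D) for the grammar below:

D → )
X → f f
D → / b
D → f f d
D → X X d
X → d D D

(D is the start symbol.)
To compute FIRST(D), examine every production with D on the left-hand side, reading each right-hand side left to right until a non-nullable symbol is reached.

FIRST sets of the other non-terminals involved (by the same procedure, iterated to a fixed point):
  FIRST(X) = { 'd', 'f' }

From D → ):
  - ')' is a terminal: add ')' and stop
From D → / b:
  - '/' is a terminal: add '/' and stop
From D → f f d:
  - f is a terminal: add 'f' and stop
From D → X X d:
  - X is a non-terminal: add FIRST(X) \ {ε} = { 'd', 'f' }
    X is not nullable, so stop

Collecting: FIRST(D) = { ')', '/', 'd', 'f' }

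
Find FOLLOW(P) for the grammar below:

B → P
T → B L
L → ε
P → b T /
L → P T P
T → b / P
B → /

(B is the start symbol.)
{ $, '/', 'b' }

To compute FOLLOW(P), find every occurrence of P on a right-hand side N → α P β: add FIRST(β) \ {ε}, and if β is empty or nullable also add FOLLOW(N). Iterate to a fixed point.

In B → P: P is at the end, add FOLLOW(B)
In L → P T P: P is followed by T P, add FIRST(T P) \ {ε} = { '/', 'b' }
In L → P T P: P is at the end, add FOLLOW(L)
In T → b / P: P is at the end, add FOLLOW(T)

The FOLLOW sets referred to above (computed the same way, to a fixed point):
  FOLLOW(B) = { $, '/', 'b' }
  FOLLOW(L) = { '/', 'b' }
  FOLLOW(T) = { '/', 'b' }

Taking the union: FOLLOW(P) = { $, '/', 'b' }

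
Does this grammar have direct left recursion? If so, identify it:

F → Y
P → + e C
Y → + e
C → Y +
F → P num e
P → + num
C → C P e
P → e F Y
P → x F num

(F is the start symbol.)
Direct left recursion occurs when N → N α for some non-terminal N (the right-hand side begins with the left-hand side itself).

F → Y: starts with Y
P → + e C: starts with '+'
Y → + e: starts with '+'
C → Y +: starts with Y
F → P num e: starts with P
P → + num: starts with '+'
C → C P e: LEFT RECURSIVE (starts with C)
P → e F Y: starts with e
P → x F num: starts with x

The grammar has direct left recursion on: C.

Answer: Yes, C is left-recursive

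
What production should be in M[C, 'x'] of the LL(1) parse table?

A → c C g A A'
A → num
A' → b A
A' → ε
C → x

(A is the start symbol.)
C → x

To find M[C, 'x'], we find productions for C where 'x' is in the predict set (PREDICT(N → α) = (FIRST(α) \ {ε}) ∪ (FOLLOW(N) if α ⇒* ε)).

C → x: PREDICT = { 'x' }
  'x' is in predict set, so this production goes in M[C, 'x']

M[C, 'x'] = C → x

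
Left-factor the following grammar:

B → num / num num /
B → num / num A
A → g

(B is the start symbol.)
Left-factoring transforms A → αβ₁ | αβ₂ into A → αA' and A' → β₁ | β₂
(α is the longest common prefix among the alternatives). Repeat until
no nonterminal has two alternatives with a common prefix.

Round 1: B has alternatives sharing prefix 'num / num'. Introduce B': B → num / num B'
  Add: B' → num /
  Add: B' → A

No remaining common prefixes — done.

Resulting grammar:
B → num / num B'
B' → num /
B' → A
A → g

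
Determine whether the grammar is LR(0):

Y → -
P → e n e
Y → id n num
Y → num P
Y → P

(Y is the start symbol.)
Yes, the grammar is LR(0)

Augment with Y' → Y and build the canonical LR(0) collection (I0 = CLOSURE({[Y' → . Y]}), then GOTO on every symbol after a dot until no new states appear). It has 12 states:
  I0: { [P → . e n e], [Y → . -], [Y → . P], [Y → . id n num], [Y → . num P], [Y' → . Y] }  — shift
  I1: { [Y → - .] }  — reduce
  I2: { [Y → P .] }  — reduce
  I3: { [Y' → Y .] }  — accept
  I4: { [P → e . n e] }  — shift
  I5: { [Y → id . n num] }  — shift
  I6: { [P → . e n e], [Y → num . P] }  — shift
  I7: { [Y → num P .] }  — reduce
  I8: { [Y → id n . num] }  — shift
  I9: { [Y → id n num .] }  — reduce
  I10: { [P → e n . e] }  — shift
  I11: { [P → e n e .] }  — reduce

Every state is either a pure shift/goto state or contains exactly one complete item and nothing to shift — no conflicts. The grammar is LR(0).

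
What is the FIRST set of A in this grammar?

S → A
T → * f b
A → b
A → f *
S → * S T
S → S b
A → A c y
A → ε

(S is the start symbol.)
From A → b:
  - b is a terminal: add 'b' and stop
From A → f *:
  - f is a terminal: add 'f' and stop
From A → A c y:
  - A is the symbol being defined: contributes nothing new
    A is nullable, so continue to the next symbol
  - c is a terminal: add 'c' and stop
From A → ε:
  - ε-production, so ε ∈ FIRST(A)

Collecting: FIRST(A) = { 'b', 'c', 'f', ε }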